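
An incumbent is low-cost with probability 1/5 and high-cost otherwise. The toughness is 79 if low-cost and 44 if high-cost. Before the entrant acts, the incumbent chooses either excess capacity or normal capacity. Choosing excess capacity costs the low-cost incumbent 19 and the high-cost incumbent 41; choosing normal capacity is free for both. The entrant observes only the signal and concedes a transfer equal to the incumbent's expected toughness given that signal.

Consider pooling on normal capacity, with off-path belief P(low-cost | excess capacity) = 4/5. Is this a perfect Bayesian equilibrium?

At the pooled signal (normal capacity) the entrant holds the prior 1/5 and pays 1/5·79 + 4/5·44 = 51. Off-path (excess capacity) belief 4/5 gives 4/5·79 + 1/5·44 = 72.
Low-cost: normal capacity gives 51 − 0 = 51; excess capacity gives 72 − 19 = 53. Deviates. ✗
High-cost: normal capacity gives 51 − 0 = 51; excess capacity gives 72 − 41 = 31. Stays. ✓

No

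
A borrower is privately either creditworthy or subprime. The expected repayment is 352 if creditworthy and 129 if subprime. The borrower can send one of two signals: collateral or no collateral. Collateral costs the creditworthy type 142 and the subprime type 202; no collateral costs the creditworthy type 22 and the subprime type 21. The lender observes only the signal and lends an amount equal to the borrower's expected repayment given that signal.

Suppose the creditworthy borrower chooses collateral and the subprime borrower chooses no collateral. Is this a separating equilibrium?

No

If types separate, collateral earns payment 352 and no collateral earns 129.
Creditworthy: collateral gives 352 − 142 = 210; no collateral gives 129 − 22 = 107. No deviation. ✓
Subprime: no collateral gives 129 − 21 = 108; collateral gives 352 − 202 = 150. Would deviate. ✗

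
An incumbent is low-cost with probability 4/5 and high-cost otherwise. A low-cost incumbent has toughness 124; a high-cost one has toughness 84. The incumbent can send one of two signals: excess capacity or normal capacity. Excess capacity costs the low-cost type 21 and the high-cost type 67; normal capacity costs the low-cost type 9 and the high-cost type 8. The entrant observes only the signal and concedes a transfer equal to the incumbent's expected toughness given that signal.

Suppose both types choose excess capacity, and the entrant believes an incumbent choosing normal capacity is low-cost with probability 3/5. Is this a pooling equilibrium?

At the pooled signal (excess capacity) the entrant holds the prior 4/5 and pays 4/5·124 + 1/5·84 = 116. Off-path (normal capacity) belief 3/5 gives 3/5·124 + 2/5·84 = 108.
Low-cost: excess capacity gives 116 − 21 = 95; normal capacity gives 108 − 9 = 99. Deviates. ✗
High-cost: excess capacity gives 116 − 67 = 49; normal capacity gives 108 − 8 = 100. Deviates. ✗

No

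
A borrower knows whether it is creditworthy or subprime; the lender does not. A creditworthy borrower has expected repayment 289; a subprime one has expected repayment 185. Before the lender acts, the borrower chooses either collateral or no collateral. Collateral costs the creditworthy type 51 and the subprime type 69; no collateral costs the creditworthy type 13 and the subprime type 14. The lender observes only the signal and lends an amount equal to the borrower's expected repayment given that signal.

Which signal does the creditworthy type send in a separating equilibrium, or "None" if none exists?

None

Try creditworthy → collateral, subprime → no collateral:
  Under separation the lender infers type exactly: collateral → creditworthy (pays 289), no collateral → subprime (pays 185).
  Creditworthy: collateral gives 289 − 51 = 238; no collateral gives 185 − 13 = 172. No deviation. ✓
  Subprime: no collateral gives 185 − 14 = 171; collateral gives 289 − 69 = 220. Would deviate. ✗
Try creditworthy → no collateral, subprime → collateral:
  Under separation the lender infers type exactly: no collateral → creditworthy (pays 289), collateral → subprime (pays 185).
  Creditworthy: no collateral gives 289 − 13 = 276; collateral gives 185 − 51 = 134. No deviation. ✓
  Subprime: collateral gives 185 − 69 = 116; no collateral gives 289 − 14 = 275. Would deviate. ✗
Neither assignment is incentive-compatible.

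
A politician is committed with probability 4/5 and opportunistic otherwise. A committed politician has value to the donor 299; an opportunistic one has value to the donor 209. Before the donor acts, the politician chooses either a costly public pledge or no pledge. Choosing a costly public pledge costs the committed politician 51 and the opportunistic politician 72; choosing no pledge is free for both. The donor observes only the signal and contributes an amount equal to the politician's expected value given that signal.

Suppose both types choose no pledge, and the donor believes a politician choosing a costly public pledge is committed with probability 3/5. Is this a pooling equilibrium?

Yes

At the pooled signal (no pledge) the donor holds the prior 4/5 and pays 4/5·299 + 1/5·209 = 281. Off-path (pledge) belief 3/5 gives 3/5·299 + 2/5·209 = 263.
Committed: no pledge gives 281 − 0 = 281; pledge gives 263 − 51 = 212. Stays. ✓
Opportunistic: no pledge gives 281 − 0 = 281; pledge gives 263 − 72 = 191. Stays. ✓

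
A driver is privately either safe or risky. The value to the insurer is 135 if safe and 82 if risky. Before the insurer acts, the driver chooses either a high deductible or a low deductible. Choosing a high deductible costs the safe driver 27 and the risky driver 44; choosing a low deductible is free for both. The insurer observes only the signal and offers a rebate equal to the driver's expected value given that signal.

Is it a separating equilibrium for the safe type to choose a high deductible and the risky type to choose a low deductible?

Under separation the insurer infers type exactly: high deductible → safe (pays 135), low deductible → risky (pays 82).
Safe: high deductible gives 135 − 27 = 108; low deductible gives 82 − 0 = 82. No deviation. ✓
Risky: low deductible gives 82 − 0 = 82; high deductible gives 135 − 44 = 91. Would deviate. ✗

No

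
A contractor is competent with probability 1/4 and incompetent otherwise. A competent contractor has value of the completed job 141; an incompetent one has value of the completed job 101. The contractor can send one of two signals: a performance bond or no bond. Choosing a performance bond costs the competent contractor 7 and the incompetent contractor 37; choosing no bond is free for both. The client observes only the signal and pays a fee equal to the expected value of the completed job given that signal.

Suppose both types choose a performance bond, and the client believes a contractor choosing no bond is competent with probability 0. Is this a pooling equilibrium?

No

At the pooled signal (bond) the client holds the prior 1/4 and pays 1/4·141 + 3/4·101 = 111. Off-path (no bond) belief 0 gives 0·141 + 1·101 = 101.
Competent: bond gives 111 − 7 = 104; no bond gives 101 − 0 = 101. Stays. ✓
Incompetent: bond gives 111 − 37 = 74; no bond gives 101 − 0 = 101. Deviates. ✗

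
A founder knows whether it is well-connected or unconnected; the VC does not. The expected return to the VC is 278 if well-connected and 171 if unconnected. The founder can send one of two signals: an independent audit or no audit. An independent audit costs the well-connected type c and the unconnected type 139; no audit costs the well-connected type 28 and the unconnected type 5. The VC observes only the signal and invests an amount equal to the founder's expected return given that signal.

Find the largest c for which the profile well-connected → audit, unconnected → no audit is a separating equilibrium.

135

Under separation: audit → well-connected (pays 278); no audit → unconnected (pays 171).
Unconnected: 171 − 5 = 166 ≥ 278 − 139 = 139. Holds regardless of c. ✓
Well-connected: 278 − c ≥ 171 − 28, so c ≤ 278 − 143 = 135.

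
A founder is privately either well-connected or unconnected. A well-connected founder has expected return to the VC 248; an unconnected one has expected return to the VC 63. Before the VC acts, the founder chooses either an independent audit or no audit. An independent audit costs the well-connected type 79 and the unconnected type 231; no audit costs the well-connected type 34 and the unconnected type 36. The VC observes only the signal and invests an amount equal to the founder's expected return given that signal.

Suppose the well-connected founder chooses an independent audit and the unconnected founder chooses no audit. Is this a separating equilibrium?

If types separate, audit earns payment 248 and no audit earns 63.
Well-connected: audit gives 248 − 79 = 169; no audit gives 63 − 34 = 29. No deviation. ✓
Unconnected: no audit gives 63 − 36 = 27; audit gives 248 − 231 = 17. No deviation. ✓
Both incentive constraints hold.

Yes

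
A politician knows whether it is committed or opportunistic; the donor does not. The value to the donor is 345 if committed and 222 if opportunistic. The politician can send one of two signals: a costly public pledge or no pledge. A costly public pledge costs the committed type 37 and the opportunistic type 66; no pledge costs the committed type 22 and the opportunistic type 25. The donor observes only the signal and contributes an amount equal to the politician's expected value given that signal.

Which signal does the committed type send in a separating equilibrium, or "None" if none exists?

None

Try committed → pledge, opportunistic → no pledge:
  If types separate, pledge earns payment 345 and no pledge earns 222.
  Committed: pledge gives 345 − 37 = 308; no pledge gives 222 − 22 = 200. No deviation. ✓
  Opportunistic: no pledge gives 222 − 25 = 197; pledge gives 345 − 66 = 279. Would deviate. ✗
Try committed → no pledge, opportunistic → pledge:
  If types separate, no pledge earns payment 345 and pledge earns 222.
  Committed: no pledge gives 345 − 22 = 323; pledge gives 222 − 37 = 185. No deviation. ✓
  Opportunistic: pledge gives 222 − 66 = 156; no pledge gives 345 − 25 = 320. Would deviate. ✗
Neither assignment is incentive-compatible.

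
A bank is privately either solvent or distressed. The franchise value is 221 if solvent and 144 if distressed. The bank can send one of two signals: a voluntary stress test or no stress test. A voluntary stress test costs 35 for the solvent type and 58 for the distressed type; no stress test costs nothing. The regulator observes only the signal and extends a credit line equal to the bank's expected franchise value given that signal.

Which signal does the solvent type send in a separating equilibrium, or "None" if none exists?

None

Try solvent → stress test, distressed → no stress test:
  If types separate, stress test earns payment 221 and no stress test earns 144.
  Solvent: stress test gives 221 − 35 = 186; no stress test gives 144 − 0 = 144. No deviation. ✓
  Distressed: no stress test gives 144 − 0 = 144; stress test gives 221 − 58 = 163. Would deviate. ✗
Try solvent → no stress test, distressed → stress test:
  If types separate, no stress test earns payment 221 and stress test earns 144.
  Solvent: no stress test gives 221 − 0 = 221; stress test gives 144 − 35 = 109. No deviation. ✓
  Distressed: stress test gives 144 − 58 = 86; no stress test gives 221 − 0 = 221. Would deviate. ✗
Neither assignment is incentive-compatible.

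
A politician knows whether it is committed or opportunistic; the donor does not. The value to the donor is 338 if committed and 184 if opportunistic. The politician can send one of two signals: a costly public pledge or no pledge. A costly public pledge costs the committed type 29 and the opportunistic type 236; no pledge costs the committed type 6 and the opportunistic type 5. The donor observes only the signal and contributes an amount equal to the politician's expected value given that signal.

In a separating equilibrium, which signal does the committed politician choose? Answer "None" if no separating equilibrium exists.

pledge

Try committed → pledge, opportunistic → no pledge:
  Under separation the donor infers type exactly: pledge → committed (pays 338), no pledge → opportunistic (pays 184).
  Committed: pledge gives 338 − 29 = 309; no pledge gives 184 − 6 = 178. No deviation. ✓
  Opportunistic: no pledge gives 184 − 5 = 179; pledge gives 338 − 236 = 102. No deviation. ✓
Both hold — the committed type sends pledge.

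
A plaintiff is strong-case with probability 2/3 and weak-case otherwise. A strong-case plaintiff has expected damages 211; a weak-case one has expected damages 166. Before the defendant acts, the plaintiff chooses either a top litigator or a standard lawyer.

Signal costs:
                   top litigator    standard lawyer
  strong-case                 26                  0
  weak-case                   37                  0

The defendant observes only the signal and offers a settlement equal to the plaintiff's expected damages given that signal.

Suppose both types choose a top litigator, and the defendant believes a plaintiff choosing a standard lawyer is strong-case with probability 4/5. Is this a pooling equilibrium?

No

On the equilibrium path (top litigator) the defendant holds the prior 2/3 and pays 2/3·211 + 1/3·166 = 196. Off-path (standard lawyer) belief 4/5 gives 4/5·211 + 1/5·166 = 202.
Strong-case: top litigator gives 196 − 26 = 170; standard lawyer gives 202 − 0 = 202. Deviates. ✗
Weak-case: top litigator gives 196 − 37 = 159; standard lawyer gives 202 − 0 = 202. Deviates. ✗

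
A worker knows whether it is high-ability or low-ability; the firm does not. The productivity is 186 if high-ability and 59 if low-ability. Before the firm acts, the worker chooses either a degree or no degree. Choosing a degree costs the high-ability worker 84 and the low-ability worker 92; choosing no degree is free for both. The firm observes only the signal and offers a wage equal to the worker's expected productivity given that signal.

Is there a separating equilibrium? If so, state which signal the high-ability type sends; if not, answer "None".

None

Try high-ability → degree, low-ability → no degree:
  Under separation the firm infers type exactly: degree → high-ability (pays 186), no degree → low-ability (pays 59).
  High-ability: degree gives 186 − 84 = 102; no degree gives 59 − 0 = 59. No deviation. ✓
  Low-ability: no degree gives 59 − 0 = 59; degree gives 186 − 92 = 94. Would deviate. ✗
Try high-ability → no degree, low-ability → degree:
  Under separation the firm infers type exactly: no degree → high-ability (pays 186), degree → low-ability (pays 59).
  High-ability: no degree gives 186 − 0 = 186; degree gives 59 − 84 = -25. No deviation. ✓
  Low-ability: degree gives 59 − 92 = -33; no degree gives 186 − 0 = 186. Would deviate. ✗
Neither assignment is incentive-compatible.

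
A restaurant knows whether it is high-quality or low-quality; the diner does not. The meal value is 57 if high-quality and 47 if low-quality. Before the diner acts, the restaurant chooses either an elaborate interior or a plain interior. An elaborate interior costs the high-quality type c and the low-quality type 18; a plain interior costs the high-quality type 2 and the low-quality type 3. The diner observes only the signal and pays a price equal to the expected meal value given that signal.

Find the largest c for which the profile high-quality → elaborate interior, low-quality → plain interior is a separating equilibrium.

12

Under separation: elaborate interior → high-quality (pays 57); plain interior → low-quality (pays 47).
Low-quality: 47 − 3 = 44 ≥ 57 − 18 = 39. Holds regardless of c. ✓
High-quality: 57 − c ≥ 47 − 2, so c ≤ 57 − 45 = 12.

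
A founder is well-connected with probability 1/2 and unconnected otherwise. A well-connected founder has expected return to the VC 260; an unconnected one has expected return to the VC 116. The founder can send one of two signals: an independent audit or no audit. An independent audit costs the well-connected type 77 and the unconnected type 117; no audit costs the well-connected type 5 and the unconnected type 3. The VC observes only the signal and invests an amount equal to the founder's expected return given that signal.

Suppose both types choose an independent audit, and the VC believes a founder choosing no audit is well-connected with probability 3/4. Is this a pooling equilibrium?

No

At the pooled signal (audit) the VC holds the prior 1/2 and pays 1/2·260 + 1/2·116 = 188. Off-path (no audit) belief 3/4 gives 3/4·260 + 1/4·116 = 224.
Well-connected: audit gives 188 − 77 = 111; no audit gives 224 − 5 = 219. Deviates. ✗
Unconnected: audit gives 188 − 117 = 71; no audit gives 224 − 3 = 221. Deviates. ✗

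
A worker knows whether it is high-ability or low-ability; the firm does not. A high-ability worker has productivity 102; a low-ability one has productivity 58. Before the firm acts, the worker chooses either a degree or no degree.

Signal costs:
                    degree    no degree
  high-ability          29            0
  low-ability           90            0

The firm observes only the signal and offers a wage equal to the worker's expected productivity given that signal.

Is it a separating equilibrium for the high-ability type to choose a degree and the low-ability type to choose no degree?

If types separate, degree earns payment 102 and no degree earns 58.
High-ability: degree gives 102 − 29 = 73; no degree gives 58 − 0 = 58. No deviation. ✓
Low-ability: no degree gives 58 − 0 = 58; degree gives 102 − 90 = 12. No deviation. ✓
Neither type gains from mimicking the other.

Yes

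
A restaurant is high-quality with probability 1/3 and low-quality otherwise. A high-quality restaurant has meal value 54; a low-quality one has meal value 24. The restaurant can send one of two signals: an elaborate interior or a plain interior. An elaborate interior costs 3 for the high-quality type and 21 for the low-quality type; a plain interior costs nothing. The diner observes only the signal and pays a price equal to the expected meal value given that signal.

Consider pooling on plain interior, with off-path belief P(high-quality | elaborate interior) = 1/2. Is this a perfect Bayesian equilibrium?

No

On the equilibrium path (plain interior) the diner holds the prior 1/3 and pays 1/3·54 + 2/3·24 = 34. Off-path (elaborate interior) belief 1/2 gives 1/2·54 + 1/2·24 = 39.
High-quality: plain interior gives 34 − 0 = 34; elaborate interior gives 39 − 3 = 36. Deviates. ✗
Low-quality: plain interior gives 34 − 0 = 34; elaborate interior gives 39 − 21 = 18. Stays. ✓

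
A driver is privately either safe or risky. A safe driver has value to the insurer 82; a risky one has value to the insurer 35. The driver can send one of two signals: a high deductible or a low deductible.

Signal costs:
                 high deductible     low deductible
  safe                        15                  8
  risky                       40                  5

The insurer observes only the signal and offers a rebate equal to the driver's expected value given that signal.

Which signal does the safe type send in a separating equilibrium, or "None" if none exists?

None

Try safe → high deductible, risky → low deductible:
  If types separate, high deductible earns payment 82 and low deductible earns 35.
  Safe: high deductible gives 82 − 15 = 67; low deductible gives 35 − 8 = 27. No deviation. ✓
  Risky: low deductible gives 35 − 5 = 30; high deductible gives 82 − 40 = 42. Would deviate. ✗
Try safe → low deductible, risky → high deductible:
  If types separate, low deductible earns payment 82 and high deductible earns 35.
  Safe: low deductible gives 82 − 8 = 74; high deductible gives 35 − 15 = 20. No deviation. ✓
  Risky: high deductible gives 35 − 40 = -5; low deductible gives 82 − 5 = 77. Would deviate. ✗
Neither assignment is incentive-compatible.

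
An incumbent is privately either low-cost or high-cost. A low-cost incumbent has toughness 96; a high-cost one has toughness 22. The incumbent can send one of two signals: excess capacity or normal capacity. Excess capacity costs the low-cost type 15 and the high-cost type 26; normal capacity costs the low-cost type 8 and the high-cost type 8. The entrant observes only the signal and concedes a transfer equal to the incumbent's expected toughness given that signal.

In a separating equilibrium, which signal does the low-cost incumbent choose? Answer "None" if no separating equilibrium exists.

None

Try low-cost → excess capacity, high-cost → normal capacity:
  If types separate, excess capacity earns payment 96 and normal capacity earns 22.
  Low-cost: excess capacity gives 96 − 15 = 81; normal capacity gives 22 − 8 = 14. No deviation. ✓
  High-cost: normal capacity gives 22 − 8 = 14; excess capacity gives 96 − 26 = 70. Would deviate. ✗
Try low-cost → normal capacity, high-cost → excess capacity:
  If types separate, normal capacity earns payment 96 and excess capacity earns 22.
  Low-cost: normal capacity gives 96 − 8 = 88; excess capacity gives 22 − 15 = 7. No deviation. ✓
  High-cost: excess capacity gives 22 − 26 = -4; normal capacity gives 96 − 8 = 88. Would deviate. ✗
Neither assignment is incentive-compatible.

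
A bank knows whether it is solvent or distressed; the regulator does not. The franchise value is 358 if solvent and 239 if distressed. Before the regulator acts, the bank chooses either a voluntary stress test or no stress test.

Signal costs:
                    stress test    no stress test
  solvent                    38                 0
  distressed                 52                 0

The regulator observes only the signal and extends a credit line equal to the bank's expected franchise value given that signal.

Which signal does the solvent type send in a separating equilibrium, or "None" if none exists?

Try solvent → stress test, distressed → no stress test:
  If types separate, stress test earns payment 358 and no stress test earns 239.
  Solvent: stress test gives 358 − 38 = 320; no stress test gives 239 − 0 = 239. No deviation. ✓
  Distressed: no stress test gives 239 − 0 = 239; stress test gives 358 − 52 = 306. Would deviate. ✗
Try solvent → no stress test, distressed → stress test:
  If types separate, no stress test earns payment 358 and stress test earns 239.
  Solvent: no stress test gives 358 − 0 = 358; stress test gives 239 − 38 = 201. No deviation. ✓
  Distressed: stress test gives 239 − 52 = 187; no stress test gives 358 − 0 = 358. Would deviate. ✗
Neither assignment is incentive-compatible.

None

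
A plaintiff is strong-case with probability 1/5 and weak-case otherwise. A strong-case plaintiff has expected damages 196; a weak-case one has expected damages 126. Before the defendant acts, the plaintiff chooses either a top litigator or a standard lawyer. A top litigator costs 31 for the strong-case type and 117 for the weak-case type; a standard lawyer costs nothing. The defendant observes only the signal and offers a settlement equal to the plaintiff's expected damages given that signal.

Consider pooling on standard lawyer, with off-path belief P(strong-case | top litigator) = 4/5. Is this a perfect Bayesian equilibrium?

No

On the equilibrium path (standard lawyer) the defendant holds the prior 1/5 and pays 1/5·196 + 4/5·126 = 140. Off-path (top litigator) belief 4/5 gives 4/5·196 + 1/5·126 = 182.
Strong-case: standard lawyer gives 140 − 0 = 140; top litigator gives 182 − 31 = 151. Deviates. ✗
Weak-case: standard lawyer gives 140 − 0 = 140; top litigator gives 182 − 117 = 65. Stays. ✓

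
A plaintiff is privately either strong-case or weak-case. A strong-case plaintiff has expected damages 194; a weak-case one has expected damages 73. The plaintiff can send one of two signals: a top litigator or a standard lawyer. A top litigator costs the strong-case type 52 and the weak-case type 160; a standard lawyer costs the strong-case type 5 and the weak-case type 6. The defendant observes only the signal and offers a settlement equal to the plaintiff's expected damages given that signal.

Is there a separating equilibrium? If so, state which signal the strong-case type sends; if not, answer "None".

Try strong-case → top litigator, weak-case → standard lawyer:
  If types separate, top litigator earns payment 194 and standard lawyer earns 73.
  Strong-case: top litigator gives 194 − 52 = 142; standard lawyer gives 73 − 5 = 68. No deviation. ✓
  Weak-case: standard lawyer gives 73 − 6 = 67; top litigator gives 194 − 160 = 34. No deviation. ✓
Both hold — the strong-case type sends top litigator.

top litigator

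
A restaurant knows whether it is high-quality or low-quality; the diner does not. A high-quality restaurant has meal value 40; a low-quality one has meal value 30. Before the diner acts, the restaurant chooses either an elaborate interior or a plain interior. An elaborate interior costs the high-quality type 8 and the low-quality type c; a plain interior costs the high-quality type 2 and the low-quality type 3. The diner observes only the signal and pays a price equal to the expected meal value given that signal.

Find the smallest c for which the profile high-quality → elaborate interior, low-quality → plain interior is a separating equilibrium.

13

Under separation: elaborate interior → high-quality (pays 40); plain interior → low-quality (pays 30).
High-quality: 40 − 8 = 32 ≥ 30 − 2 = 28. Holds regardless of c. ✓
Low-quality: 30 − 3 ≥ 40 − c, so c ≥ 40 − 27 = 13.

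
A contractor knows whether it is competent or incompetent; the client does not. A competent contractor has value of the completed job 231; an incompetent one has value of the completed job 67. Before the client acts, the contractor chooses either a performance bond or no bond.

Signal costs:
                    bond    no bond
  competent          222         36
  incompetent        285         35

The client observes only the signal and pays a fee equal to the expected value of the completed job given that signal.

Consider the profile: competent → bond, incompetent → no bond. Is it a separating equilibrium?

Under separation the client infers type exactly: bond → competent (pays 231), no bond → incompetent (pays 67).
Competent: bond gives 231 − 222 = 9; no bond gives 67 − 36 = 31. Would deviate. ✗
Incompetent: no bond gives 67 − 35 = 32; bond gives 231 − 285 = -54. No deviation. ✓

No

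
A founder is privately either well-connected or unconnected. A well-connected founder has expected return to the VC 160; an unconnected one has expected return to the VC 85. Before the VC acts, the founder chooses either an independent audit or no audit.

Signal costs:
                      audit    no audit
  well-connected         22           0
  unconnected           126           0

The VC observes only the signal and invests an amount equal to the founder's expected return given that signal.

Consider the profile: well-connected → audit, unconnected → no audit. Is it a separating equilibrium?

Yes

If types separate, audit earns payment 160 and no audit earns 85.
Well-connected: audit gives 160 − 22 = 138; no audit gives 85 − 0 = 85. No deviation. ✓
Unconnected: no audit gives 85 − 0 = 85; audit gives 160 − 126 = 34. No deviation. ✓
Both incentive constraints hold.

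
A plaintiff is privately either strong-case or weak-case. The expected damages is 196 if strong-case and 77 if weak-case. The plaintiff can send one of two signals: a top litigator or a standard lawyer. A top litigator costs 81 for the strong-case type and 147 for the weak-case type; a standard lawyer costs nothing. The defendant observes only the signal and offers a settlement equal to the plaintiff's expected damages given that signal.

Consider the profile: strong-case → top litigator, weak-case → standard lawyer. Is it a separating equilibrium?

Yes

If types separate, top litigator earns payment 196 and standard lawyer earns 77.
Strong-case: top litigator gives 196 − 81 = 115; standard lawyer gives 77 − 0 = 77. No deviation. ✓
Weak-case: standard lawyer gives 77 − 0 = 77; top litigator gives 196 − 147 = 49. No deviation. ✓
Neither type gains from mimicking the other.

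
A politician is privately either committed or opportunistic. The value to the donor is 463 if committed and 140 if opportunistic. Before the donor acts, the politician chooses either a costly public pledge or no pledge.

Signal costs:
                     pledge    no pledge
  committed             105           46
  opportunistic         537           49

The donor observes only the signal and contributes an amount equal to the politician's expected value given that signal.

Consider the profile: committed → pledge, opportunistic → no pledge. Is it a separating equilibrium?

If types separate, pledge earns payment 463 and no pledge earns 140.
Committed: pledge gives 463 − 105 = 358; no pledge gives 140 − 46 = 94. No deviation. ✓
Opportunistic: no pledge gives 140 − 49 = 91; pledge gives 463 − 537 = -74. No deviation. ✓
Neither type gains from mimicking the other.

Yes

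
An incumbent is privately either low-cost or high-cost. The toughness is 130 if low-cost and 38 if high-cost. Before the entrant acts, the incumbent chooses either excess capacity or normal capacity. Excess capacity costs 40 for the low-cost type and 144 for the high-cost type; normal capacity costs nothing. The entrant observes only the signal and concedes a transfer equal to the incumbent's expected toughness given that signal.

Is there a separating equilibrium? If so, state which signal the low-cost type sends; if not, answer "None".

excess capacity

Try low-cost → excess capacity, high-cost → normal capacity:
  Under separation the entrant infers type exactly: excess capacity → low-cost (pays 130), normal capacity → high-cost (pays 38).
  Low-cost: excess capacity gives 130 − 40 = 90; normal capacity gives 38 − 0 = 38. No deviation. ✓
  High-cost: normal capacity gives 38 − 0 = 38; excess capacity gives 130 − 144 = -14. No deviation. ✓
Both hold — the low-cost type sends excess capacity.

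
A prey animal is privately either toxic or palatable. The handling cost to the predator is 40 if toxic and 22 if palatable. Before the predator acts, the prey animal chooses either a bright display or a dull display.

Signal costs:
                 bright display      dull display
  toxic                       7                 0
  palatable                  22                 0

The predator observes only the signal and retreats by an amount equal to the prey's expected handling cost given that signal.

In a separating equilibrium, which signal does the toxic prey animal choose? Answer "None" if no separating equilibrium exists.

Try toxic → bright display, palatable → dull display:
  If types separate, bright display earns payment 40 and dull display earns 22.
  Toxic: bright display gives 40 − 7 = 33; dull display gives 22 − 0 = 22. No deviation. ✓
  Palatable: dull display gives 22 − 0 = 22; bright display gives 40 − 22 = 18. No deviation. ✓
Both hold — the toxic type sends bright display.

bright display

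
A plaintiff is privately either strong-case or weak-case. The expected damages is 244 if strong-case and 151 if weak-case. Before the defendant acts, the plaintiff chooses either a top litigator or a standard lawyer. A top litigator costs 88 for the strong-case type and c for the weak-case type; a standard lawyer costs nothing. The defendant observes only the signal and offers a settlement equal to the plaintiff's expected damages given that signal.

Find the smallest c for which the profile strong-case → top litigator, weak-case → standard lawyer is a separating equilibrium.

Under separation: top litigator → strong-case (pays 244); standard lawyer → weak-case (pays 151).
Strong-case: 244 − 88 = 156 ≥ 151 − 0 = 151. Holds regardless of c. ✓
Weak-case: 151 − 0 ≥ 244 − c, so c ≥ 244 − 151 = 93.

93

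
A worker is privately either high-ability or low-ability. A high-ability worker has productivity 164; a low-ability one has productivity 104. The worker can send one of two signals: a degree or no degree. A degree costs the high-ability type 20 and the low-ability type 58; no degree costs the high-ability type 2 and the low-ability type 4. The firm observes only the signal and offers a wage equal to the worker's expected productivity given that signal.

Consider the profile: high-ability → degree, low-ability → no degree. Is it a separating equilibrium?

Under separation the firm infers type exactly: degree → high-ability (pays 164), no degree → low-ability (pays 104).
High-ability: degree gives 164 − 20 = 144; no degree gives 104 − 2 = 102. No deviation. ✓
Low-ability: no degree gives 104 − 4 = 100; degree gives 164 − 58 = 106. Would deviate. ✗

No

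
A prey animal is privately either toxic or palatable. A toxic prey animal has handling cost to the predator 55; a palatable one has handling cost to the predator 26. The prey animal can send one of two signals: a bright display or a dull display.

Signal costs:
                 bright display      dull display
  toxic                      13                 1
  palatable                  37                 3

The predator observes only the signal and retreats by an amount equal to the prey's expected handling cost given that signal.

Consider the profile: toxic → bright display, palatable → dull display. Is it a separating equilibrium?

Yes

Under separation the predator infers type exactly: bright display → toxic (pays 55), dull display → palatable (pays 26).
Toxic: bright display gives 55 − 13 = 42; dull display gives 26 − 1 = 25. No deviation. ✓
Palatable: dull display gives 26 − 3 = 23; bright display gives 55 − 37 = 18. No deviation. ✓
Both incentive constraints hold.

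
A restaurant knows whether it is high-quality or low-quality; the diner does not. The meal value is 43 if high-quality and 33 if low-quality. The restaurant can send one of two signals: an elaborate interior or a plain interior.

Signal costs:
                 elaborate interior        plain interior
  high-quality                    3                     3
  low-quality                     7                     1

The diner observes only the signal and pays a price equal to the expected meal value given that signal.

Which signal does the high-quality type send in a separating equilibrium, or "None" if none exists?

None

Try high-quality → elaborate interior, low-quality → plain interior:
  If types separate, elaborate interior earns payment 43 and plain interior earns 33.
  High-quality: elaborate interior gives 43 − 3 = 40; plain interior gives 33 − 3 = 30. No deviation. ✓
  Low-quality: plain interior gives 33 − 1 = 32; elaborate interior gives 43 − 7 = 36. Would deviate. ✗
Try high-quality → plain interior, low-quality → elaborate interior:
  If types separate, plain interior earns payment 43 and elaborate interior earns 33.
  High-quality: plain interior gives 43 − 3 = 40; elaborate interior gives 33 − 3 = 30. No deviation. ✓
  Low-quality: elaborate interior gives 33 − 7 = 26; plain interior gives 43 − 1 = 42. Would deviate. ✗
Neither assignment is incentive-compatible.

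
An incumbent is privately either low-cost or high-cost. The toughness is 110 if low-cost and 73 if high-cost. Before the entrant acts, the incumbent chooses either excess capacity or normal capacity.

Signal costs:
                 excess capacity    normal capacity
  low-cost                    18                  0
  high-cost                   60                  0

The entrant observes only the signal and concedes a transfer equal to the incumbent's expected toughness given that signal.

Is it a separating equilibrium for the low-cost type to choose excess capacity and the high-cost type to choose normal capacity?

Yes

If types separate, excess capacity earns payment 110 and normal capacity earns 73.
Low-cost: excess capacity gives 110 − 18 = 92; normal capacity gives 73 − 0 = 73. No deviation. ✓
High-cost: normal capacity gives 73 − 0 = 73; excess capacity gives 110 − 60 = 50. No deviation. ✓
Neither type gains from mimicking the other.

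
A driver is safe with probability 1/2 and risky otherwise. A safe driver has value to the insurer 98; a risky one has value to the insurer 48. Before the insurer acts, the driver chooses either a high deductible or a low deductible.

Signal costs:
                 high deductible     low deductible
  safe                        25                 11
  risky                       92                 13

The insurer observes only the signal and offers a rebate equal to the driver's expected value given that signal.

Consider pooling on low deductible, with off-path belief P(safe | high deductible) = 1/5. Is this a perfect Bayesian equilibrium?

At the pooled signal (low deductible) the insurer holds the prior 1/2 and pays 1/2·98 + 1/2·48 = 73. Off-path (high deductible) belief 1/5 gives 1/5·98 + 4/5·48 = 58.
Safe: low deductible gives 73 − 11 = 62; high deductible gives 58 − 25 = 33. Stays. ✓
Risky: low deductible gives 73 − 13 = 60; high deductible gives 58 − 92 = -34. Stays. ✓

Yes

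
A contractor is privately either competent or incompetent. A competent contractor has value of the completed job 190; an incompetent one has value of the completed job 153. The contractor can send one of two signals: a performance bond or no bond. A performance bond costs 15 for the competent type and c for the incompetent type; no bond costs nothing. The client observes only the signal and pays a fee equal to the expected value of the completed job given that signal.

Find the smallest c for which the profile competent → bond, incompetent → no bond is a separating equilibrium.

37

Under separation: bond → competent (pays 190); no bond → incompetent (pays 153).
Competent: 190 − 15 = 175 ≥ 153 − 0 = 153. Holds regardless of c. ✓
Incompetent: 153 − 0 ≥ 190 − c, so c ≥ 190 − 153 = 37.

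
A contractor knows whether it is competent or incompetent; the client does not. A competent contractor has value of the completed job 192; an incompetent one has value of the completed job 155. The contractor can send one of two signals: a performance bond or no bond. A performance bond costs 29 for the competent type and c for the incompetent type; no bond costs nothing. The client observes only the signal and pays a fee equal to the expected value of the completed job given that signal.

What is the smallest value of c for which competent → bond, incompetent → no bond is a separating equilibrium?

Under separation: bond → competent (pays 192); no bond → incompetent (pays 155).
Competent: 192 − 29 = 163 ≥ 155 − 0 = 155. Holds regardless of c. ✓
Incompetent: 155 − 0 ≥ 192 − c, so c ≥ 192 − 155 = 37.

37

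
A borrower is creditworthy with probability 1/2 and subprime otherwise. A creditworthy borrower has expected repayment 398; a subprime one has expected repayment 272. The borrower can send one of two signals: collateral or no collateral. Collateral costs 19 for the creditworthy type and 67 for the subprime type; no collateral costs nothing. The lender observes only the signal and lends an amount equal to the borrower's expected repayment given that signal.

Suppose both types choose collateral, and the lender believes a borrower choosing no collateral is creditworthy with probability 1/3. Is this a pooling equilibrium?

No

On the equilibrium path (collateral) the lender holds the prior 1/2 and pays 1/2·398 + 1/2·272 = 335. Off-path (no collateral) belief 1/3 gives 1/3·398 + 2/3·272 = 314.
Creditworthy: collateral gives 335 − 19 = 316; no collateral gives 314 − 0 = 314. Stays. ✓
Subprime: collateral gives 335 − 67 = 268; no collateral gives 314 − 0 = 314. Deviates. ✗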